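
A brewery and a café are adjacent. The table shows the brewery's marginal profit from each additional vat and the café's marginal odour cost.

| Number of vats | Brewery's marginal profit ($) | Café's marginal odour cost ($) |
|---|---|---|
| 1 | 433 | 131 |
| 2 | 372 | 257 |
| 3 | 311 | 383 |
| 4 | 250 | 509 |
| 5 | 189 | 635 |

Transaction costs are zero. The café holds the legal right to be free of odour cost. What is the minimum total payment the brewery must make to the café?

$388

Efficient level: marginal profit ≥ marginal odour cost through level 2, so k* = 2.
With the café holding the right, the brewery must at least compensate total damage at k*: 131 + 257 = 388.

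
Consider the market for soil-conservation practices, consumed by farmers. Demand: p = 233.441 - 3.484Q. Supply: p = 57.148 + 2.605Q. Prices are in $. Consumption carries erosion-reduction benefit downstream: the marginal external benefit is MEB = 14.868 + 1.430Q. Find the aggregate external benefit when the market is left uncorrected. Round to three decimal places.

$1029.824

Market equilibrium (private): 57.148 + 2.605Q = 233.441 - 3.484Q → Q_m = 28.9527.
Total external benefit = ∫₀^{Q_m} (14.868 + 1.430Q) dQ = 14.868×28.9527 + ½×1.430×28.9527² = 1029.8238.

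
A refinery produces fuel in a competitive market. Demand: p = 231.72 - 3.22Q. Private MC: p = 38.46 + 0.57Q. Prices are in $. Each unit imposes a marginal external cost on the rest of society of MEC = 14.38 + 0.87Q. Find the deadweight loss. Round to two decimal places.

DWL = $370.25

Market equilibrium (private): 38.46 + 0.57Q = 231.72 - 3.22Q → Q_m = 50.9921.
Social marginal cost = private MC + MEC = 52.84 + 1.44Q.
Set SMC = demand: 52.84 + 1.44Q = 231.72 - 3.22Q → Q* = 38.3863.
The loss is the area between SMC and demand from Q* to Q_m; with linear curves that's a triangle of height MEC(Q_m).
DWL = ½ × 12.6058 × 58.7431 = 370.2519.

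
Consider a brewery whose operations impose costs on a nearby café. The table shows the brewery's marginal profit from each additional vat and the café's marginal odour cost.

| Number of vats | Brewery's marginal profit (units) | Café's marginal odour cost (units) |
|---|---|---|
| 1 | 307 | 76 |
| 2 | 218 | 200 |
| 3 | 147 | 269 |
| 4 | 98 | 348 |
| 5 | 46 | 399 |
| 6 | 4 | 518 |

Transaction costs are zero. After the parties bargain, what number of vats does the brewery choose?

2

Bargaining reaches the level where marginal profit last exceeds marginal odour cost.
That holds through level 2 (218 ≥ 200) but not at 3 (147 < 269).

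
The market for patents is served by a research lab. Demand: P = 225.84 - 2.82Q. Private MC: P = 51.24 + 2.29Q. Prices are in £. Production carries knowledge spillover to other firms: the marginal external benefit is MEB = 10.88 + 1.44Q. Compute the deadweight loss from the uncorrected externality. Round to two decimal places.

DWL = £491.81

Market equilibrium (private): 51.24 + 2.29Q = 225.84 - 2.82Q → Q_m = 34.1683.
Social marginal cost = private MC − MEB = 40.36 + 0.85Q.
Set SMC = demand: 40.36 + 0.85Q = 225.84 - 2.82Q → Q* = 50.5395.
The welfare-loss triangle has base |Q_m − Q*| and height MEB(Q_m) (the vertical gap between SMC and demand is zero at Q* and MEB at Q_m).
DWL = ½ × 16.3712 × 60.0823 = 491.8097.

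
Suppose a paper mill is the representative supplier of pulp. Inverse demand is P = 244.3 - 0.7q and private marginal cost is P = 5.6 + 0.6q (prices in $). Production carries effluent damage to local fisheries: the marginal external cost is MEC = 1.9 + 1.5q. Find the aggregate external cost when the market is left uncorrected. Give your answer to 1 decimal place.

$25634.8

Market equilibrium (private): 5.6 + 0.6q = 244.3 - 0.7q → q_m = 183.6154.
Total external cost = ∫₀^{q_m} (1.9 + 1.5q) dq = 1.9×183.6154 + ½×1.5×183.6154² = 25634.8306.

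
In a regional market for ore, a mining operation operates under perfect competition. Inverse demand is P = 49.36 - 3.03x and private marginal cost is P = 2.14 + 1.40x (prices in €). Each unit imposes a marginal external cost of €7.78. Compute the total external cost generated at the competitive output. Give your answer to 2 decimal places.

€82.93

Market equilibrium (private): 2.14 + 1.40x = 49.36 - 3.03x → x_m = 10.6591.
Total external cost = MEC × x_m = 7.78 × 10.6591 = 82.9278.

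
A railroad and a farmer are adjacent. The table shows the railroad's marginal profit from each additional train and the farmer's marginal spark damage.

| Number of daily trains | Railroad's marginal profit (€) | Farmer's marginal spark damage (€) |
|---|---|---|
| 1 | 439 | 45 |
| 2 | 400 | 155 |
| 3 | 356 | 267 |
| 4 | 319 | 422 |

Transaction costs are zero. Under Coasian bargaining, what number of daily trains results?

3

Bargaining reaches the level where marginal profit last exceeds marginal spark damage.
That holds through level 3 (356 ≥ 267) but not at 4 (319 < 422).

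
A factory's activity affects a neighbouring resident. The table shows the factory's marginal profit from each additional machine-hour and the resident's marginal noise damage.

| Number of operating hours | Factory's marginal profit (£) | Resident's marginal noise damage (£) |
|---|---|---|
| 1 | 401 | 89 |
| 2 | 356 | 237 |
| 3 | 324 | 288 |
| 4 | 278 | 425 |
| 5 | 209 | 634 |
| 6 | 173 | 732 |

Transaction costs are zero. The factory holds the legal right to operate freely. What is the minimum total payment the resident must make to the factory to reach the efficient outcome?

Left alone the factory would choose level 6 (marginal profit stays positive).
Efficient level: k* = 3 (marginal profit ≥ marginal noise damage through 3).
The resident must at least cover the factory's forgone profit from cutting 6→3: 278 + 209 + 173 = 660.

£660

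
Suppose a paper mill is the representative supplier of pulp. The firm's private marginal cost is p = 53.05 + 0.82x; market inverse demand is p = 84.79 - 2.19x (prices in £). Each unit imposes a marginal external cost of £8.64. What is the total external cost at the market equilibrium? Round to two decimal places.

Market equilibrium (private): 53.05 + 0.82x = 84.79 - 2.19x → x_m = 10.5449.
Total external cost = MEC × x_m = 8.64 × 10.5449 = 91.1079.

£91.11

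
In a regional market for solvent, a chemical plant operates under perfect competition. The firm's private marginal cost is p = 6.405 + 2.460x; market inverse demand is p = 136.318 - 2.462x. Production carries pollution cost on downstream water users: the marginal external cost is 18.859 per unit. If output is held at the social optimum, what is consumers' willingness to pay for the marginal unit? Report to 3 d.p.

Social marginal cost = private MC + MEC = 25.264 + 2.460x.
Set SMC = demand: 25.264 + 2.460x = 136.318 - 2.462x → x* = 22.5628.
Consumer price on the demand curve at x*: 136.318 − 2.462×22.5628 = 80.7684.

P = 80.768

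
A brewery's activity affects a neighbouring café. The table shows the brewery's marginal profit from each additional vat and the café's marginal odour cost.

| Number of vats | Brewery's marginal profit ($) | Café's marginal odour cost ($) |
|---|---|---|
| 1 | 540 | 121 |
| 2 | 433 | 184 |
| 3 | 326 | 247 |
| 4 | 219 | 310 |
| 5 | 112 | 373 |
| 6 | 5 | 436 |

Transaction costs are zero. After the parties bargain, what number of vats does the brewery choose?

Bargaining reaches the level where marginal profit last exceeds marginal odour cost.
That holds through level 3 (326 ≥ 247) but not at 4 (219 < 310).

3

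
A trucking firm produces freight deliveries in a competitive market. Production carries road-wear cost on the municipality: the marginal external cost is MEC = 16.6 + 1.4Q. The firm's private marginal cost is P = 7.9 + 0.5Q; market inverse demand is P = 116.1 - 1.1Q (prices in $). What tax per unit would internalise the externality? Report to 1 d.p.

Social marginal cost = private MC + MEC = 24.5 + 1.9Q.
Set SMC = demand: 24.5 + 1.9Q = 116.1 - 1.1Q → Q* = 30.5333.
The Pigouvian tax equals MEC at Q*: 16.6 + 1.4×30.5333 = 59.3466.

tax = $59.3 per unit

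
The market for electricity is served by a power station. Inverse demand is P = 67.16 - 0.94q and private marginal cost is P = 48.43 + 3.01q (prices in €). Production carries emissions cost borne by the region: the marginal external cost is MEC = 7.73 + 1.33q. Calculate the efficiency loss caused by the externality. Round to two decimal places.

DWL = €18.66

Market equilibrium (private): 48.43 + 3.01q = 67.16 - 0.94q → q_m = 4.7418.
Social marginal cost = private MC + MEC = 56.16 + 4.34q.
Set SMC = demand: 56.16 + 4.34q = 67.16 - 0.94q → q* = 2.0833.
The loss is the area between SMC and demand from q* to q_m; with linear curves that's a triangle of height MEC(q_m).
DWL = ½ × 2.6585 × 14.0366 = 18.6582.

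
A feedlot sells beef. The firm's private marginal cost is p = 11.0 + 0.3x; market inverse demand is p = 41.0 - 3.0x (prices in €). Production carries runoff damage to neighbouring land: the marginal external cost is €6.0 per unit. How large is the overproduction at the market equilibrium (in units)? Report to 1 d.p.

1.8 units

Market equilibrium (private): 11.0 + 0.3x = 41.0 - 3.0x → x_m = 9.0909.
Social marginal cost = private MC + MEC = 17.0 + 0.3x.
Set SMC = demand: 17.0 + 0.3x = 41.0 - 3.0x → x* = 7.2727.
Gap = |9.0909 − 7.2727| = 1.8182.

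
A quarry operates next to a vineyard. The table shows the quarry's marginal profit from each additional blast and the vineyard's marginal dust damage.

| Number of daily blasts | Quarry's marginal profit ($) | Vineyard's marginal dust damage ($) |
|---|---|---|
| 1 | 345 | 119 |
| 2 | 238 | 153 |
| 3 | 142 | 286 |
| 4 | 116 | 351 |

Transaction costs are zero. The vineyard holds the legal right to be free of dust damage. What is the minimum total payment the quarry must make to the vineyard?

Efficient level: marginal profit ≥ marginal dust damage through level 2, so k* = 2.
With the vineyard holding the right, the quarry must at least compensate total damage at k*: 119 + 153 = 272.

$272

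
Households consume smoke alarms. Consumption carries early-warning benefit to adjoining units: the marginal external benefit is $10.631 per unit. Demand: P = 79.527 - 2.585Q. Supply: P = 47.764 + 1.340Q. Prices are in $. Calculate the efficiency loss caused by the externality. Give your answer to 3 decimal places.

Market equilibrium (private): 47.764 + 1.340Q = 79.527 - 2.585Q → Q_m = 8.0925.
Social marginal benefit = demand + MEB = 90.158 - 2.585Q.
Set SMB = MC: 90.158 - 2.585Q = 47.764 + 1.340Q → Q* = 10.8010.
Between Q* and Q_m the wedge SMB − MC runs linearly from 0 to MEB(Q_m), so the loss is a triangle.
DWL = ½ × 2.7085 × 10.6310 = 14.3970.

DWL = $14.397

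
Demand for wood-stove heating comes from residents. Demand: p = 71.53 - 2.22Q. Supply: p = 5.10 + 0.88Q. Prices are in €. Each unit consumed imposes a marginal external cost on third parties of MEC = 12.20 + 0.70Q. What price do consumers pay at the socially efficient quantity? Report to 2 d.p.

Social marginal benefit = demand − MEC = 59.33 - 2.92Q.
Set SMB = MC: 59.33 - 2.92Q = 5.10 + 0.88Q → Q* = 14.2711.
Consumer price on the demand curve at Q*: 71.53 − 2.22×14.2711 = 39.8482.

P = €39.85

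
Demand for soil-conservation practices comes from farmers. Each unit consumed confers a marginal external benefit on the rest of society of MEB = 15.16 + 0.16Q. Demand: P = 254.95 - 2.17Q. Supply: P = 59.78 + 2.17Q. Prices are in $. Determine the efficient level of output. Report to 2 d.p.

Social marginal benefit = demand + MEB = 270.11 - 2.01Q.
Set SMB = MC: 270.11 - 2.01Q = 59.78 + 2.17Q → Q* = 50.3182.

Q* = 50.32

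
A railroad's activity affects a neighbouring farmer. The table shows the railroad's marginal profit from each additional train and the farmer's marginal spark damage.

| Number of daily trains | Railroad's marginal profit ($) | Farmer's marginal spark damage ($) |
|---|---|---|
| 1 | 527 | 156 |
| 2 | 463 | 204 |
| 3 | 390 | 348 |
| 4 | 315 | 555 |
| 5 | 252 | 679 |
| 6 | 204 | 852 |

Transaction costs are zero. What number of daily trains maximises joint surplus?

3

Bargaining reaches the level where marginal profit last exceeds marginal spark damage.
That holds through level 3 (390 ≥ 348) but not at 4 (315 < 555).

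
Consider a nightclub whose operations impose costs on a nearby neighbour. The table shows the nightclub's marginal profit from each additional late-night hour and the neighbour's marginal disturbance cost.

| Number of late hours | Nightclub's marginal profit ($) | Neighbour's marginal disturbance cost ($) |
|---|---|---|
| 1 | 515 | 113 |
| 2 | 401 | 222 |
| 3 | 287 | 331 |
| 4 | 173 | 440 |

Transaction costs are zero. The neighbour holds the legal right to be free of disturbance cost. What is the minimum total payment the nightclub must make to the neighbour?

Efficient level: marginal profit ≥ marginal disturbance cost through level 2, so k* = 2.
With the neighbour holding the right, the nightclub must at least compensate total damage at k*: 113 + 222 = 335.

$335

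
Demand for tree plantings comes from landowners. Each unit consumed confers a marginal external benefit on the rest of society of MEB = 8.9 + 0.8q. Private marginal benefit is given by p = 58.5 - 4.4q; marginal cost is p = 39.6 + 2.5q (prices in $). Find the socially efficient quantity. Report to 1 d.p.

q* = 4.6

Social marginal benefit = demand + MEB = 67.4 - 3.6q.
Set SMB = MC: 67.4 - 3.6q = 39.6 + 2.5q → q* = 4.5574.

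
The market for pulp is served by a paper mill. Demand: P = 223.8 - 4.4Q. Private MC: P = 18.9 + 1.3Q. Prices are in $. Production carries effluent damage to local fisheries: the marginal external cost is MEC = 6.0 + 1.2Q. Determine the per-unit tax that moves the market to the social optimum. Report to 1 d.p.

Social marginal cost = private MC + MEC = 24.9 + 2.5Q.
Set SMC = demand: 24.9 + 2.5Q = 223.8 - 4.4Q → Q* = 28.8261.
The Pigouvian tax equals MEC at Q*: 6.0 + 1.2×28.8261 = 40.5913.

tax = $40.6 per unit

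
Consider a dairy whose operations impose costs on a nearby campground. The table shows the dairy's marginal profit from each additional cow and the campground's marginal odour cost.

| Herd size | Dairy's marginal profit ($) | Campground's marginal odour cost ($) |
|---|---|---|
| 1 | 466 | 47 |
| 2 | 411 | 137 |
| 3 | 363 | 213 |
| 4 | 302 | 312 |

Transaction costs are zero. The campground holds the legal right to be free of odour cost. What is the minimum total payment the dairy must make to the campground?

Efficient level: marginal profit ≥ marginal odour cost through level 3, so k* = 3.
With the campground holding the right, the dairy must at least compensate total damage at k*: 47 + 137 + 213 = 397.

$397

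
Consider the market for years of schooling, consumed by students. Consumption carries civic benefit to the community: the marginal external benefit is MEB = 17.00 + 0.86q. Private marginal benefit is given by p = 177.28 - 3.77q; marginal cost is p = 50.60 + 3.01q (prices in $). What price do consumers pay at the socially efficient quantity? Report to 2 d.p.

Social marginal benefit = demand + MEB = 194.28 - 2.91q.
Set SMB = MC: 194.28 - 2.91q = 50.60 + 3.01q → q* = 24.2703.
Consumer price on the demand curve at q*: 177.28 − 3.77×24.2703 = 85.7810.

P = $85.78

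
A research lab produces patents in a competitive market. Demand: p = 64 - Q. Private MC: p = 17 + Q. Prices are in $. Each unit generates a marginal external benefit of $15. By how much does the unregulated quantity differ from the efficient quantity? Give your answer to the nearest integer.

Market equilibrium (private): 17 + Q = 64 - Q → Q_m = 23.5000.
Social marginal cost = private MC − MEB = 2 + Q.
Set SMC = demand: 2 + Q = 64 - Q → Q* = 31.0000.
Gap = |23.5000 − 31.0000| = 7.5000.

8 units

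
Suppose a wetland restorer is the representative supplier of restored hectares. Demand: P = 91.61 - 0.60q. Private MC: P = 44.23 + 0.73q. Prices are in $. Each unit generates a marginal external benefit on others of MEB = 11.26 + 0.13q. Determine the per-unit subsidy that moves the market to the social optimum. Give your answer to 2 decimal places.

subsidy = $17.61 per unit

Social marginal cost = private MC − MEB = 32.97 + 0.60q.
Set SMC = demand: 32.97 + 0.60q = 91.61 - 0.60q → q* = 48.8667.
The Pigouvian subsidy equals MEB at q*: 11.26 + 0.13×48.8667 = 17.6127.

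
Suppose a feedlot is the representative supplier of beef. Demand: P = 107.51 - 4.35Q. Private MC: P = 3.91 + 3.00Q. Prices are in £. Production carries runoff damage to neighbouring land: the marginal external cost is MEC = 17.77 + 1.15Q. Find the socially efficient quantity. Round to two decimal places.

Social marginal cost = private MC + MEC = 21.68 + 4.15Q.
Set SMC = demand: 21.68 + 4.15Q = 107.51 - 4.35Q → Q* = 10.0976.

Q* = 10.10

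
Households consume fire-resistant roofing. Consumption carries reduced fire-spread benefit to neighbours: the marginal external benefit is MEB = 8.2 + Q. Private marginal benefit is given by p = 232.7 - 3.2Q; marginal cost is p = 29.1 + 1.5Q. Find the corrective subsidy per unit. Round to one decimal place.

Social marginal benefit = demand + MEB = 240.9 - 2.2Q.
Set SMB = MC: 240.9 - 2.2Q = 29.1 + 1.5Q → Q* = 57.2432.
The Pigouvian subsidy equals MEB at Q*: 8.2 + 1.0×57.2432 = 65.4432.

subsidy = 65.4 per unit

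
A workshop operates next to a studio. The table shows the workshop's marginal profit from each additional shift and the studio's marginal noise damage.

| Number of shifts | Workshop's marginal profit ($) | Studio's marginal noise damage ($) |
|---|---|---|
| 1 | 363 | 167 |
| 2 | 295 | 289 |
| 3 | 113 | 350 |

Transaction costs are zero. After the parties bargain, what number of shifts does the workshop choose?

2

Bargaining reaches the level where marginal profit last exceeds marginal noise damage.
That holds through level 2 (295 ≥ 289) but not at 3 (113 < 350).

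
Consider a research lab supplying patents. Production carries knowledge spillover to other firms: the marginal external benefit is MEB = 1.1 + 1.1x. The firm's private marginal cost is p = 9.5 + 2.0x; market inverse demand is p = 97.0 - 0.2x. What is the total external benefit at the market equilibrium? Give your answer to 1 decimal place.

913.8

Market equilibrium (private): 9.5 + 2.0x = 97.0 - 0.2x → x_m = 39.7727.
Total external benefit = ∫₀^{x_m} (1.1 + 1.1x) dx = 1.1×39.7727 + ½×1.1×39.7727² = 913.7772.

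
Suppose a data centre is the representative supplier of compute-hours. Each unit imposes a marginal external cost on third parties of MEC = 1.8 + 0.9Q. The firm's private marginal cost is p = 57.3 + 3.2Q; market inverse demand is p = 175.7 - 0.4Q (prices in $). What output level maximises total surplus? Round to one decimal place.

Social marginal cost = private MC + MEC = 59.1 + 4.1Q.
Set SMC = demand: 59.1 + 4.1Q = 175.7 - 0.4Q → Q* = 25.9111.

Q* = 25.9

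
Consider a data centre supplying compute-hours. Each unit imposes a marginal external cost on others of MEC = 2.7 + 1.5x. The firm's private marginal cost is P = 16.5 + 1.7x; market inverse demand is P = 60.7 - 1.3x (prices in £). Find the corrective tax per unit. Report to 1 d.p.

tax = £16.5 per unit

Social marginal cost = private MC + MEC = 19.2 + 3.2x.
Set SMC = demand: 19.2 + 3.2x = 60.7 - 1.3x → x* = 9.2222.
The Pigouvian tax equals MEC at x*: 2.7 + 1.5×9.2222 = 16.5333.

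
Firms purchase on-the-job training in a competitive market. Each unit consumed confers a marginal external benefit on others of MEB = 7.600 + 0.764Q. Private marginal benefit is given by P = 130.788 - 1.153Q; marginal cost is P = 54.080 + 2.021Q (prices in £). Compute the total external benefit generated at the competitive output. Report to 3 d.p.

Market equilibrium (private): 54.080 + 2.021Q = 130.788 - 1.153Q → Q_m = 24.1676.
Total external benefit = ∫₀^{Q_m} (7.600 + 0.764Q) dQ = 7.600×24.1676 + ½×0.764×24.1676² = 406.7896.

£406.790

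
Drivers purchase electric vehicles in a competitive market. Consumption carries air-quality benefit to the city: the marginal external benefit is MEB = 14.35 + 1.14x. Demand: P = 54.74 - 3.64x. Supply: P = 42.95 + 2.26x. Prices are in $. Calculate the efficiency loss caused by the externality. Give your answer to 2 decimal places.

Market equilibrium (private): 42.95 + 2.26x = 54.74 - 3.64x → x_m = 1.9983.
Social marginal benefit = demand + MEB = 69.09 - 2.50x.
Set SMB = MC: 69.09 - 2.50x = 42.95 + 2.26x → x* = 5.4916.
Height of the DWL triangle at x_m is SMB(x_m) − MC(x_m) = MEB(x_m) = 16.6281.
DWL = ½ × 3.4933 × 16.6281 = 29.0435.

DWL = $29.04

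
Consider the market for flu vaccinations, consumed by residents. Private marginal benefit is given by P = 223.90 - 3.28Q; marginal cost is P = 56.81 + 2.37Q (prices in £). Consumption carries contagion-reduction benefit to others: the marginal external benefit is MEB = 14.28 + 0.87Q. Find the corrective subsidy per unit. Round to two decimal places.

subsidy = £47.29 per unit

Social marginal benefit = demand + MEB = 238.18 - 2.41Q.
Set SMB = MC: 238.18 - 2.41Q = 56.81 + 2.37Q → Q* = 37.9435.
The Pigouvian subsidy equals MEB at Q*: 14.28 + 0.87×37.9435 = 47.2908.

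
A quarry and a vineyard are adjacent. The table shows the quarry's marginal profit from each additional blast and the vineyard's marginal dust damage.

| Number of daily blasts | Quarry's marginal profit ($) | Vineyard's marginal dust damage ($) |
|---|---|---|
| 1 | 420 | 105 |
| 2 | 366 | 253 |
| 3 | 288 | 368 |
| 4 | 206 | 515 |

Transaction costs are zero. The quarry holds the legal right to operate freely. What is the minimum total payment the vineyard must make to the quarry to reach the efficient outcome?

$494

Left alone the quarry would choose level 4 (marginal profit stays positive).
Efficient level: k* = 2 (marginal profit ≥ marginal dust damage through 2).
The vineyard must at least cover the quarry's forgone profit from cutting 4→2: 288 + 206 = 494.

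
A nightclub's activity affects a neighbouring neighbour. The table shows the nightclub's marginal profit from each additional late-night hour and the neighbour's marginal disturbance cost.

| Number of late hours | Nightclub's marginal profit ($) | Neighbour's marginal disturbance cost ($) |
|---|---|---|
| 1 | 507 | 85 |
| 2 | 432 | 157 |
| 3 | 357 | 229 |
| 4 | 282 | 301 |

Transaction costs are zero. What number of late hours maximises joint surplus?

3

Bargaining reaches the level where marginal profit last exceeds marginal disturbance cost.
That holds through level 3 (357 ≥ 229) but not at 4 (282 < 301).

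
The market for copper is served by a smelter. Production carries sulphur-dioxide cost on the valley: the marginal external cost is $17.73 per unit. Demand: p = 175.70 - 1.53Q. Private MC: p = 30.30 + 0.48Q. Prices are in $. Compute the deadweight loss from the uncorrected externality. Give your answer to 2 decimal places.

Market equilibrium (private): 30.30 + 0.48Q = 175.70 - 1.53Q → Q_m = 72.3383.
Social marginal cost = private MC + MEC = 48.03 + 0.48Q.
Set SMC = demand: 48.03 + 0.48Q = 175.70 - 1.53Q → Q* = 63.5174.
The loss is the area between SMC and demand from Q* to Q_m; with linear curves that's a triangle of height MEC(Q_m).
DWL = ½ × 8.8209 × 17.7300 = 78.1973.

DWL = $78.20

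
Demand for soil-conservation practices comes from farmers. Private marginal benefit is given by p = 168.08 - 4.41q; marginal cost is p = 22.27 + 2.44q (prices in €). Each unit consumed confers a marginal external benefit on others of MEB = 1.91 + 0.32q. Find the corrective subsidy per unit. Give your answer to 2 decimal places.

Social marginal benefit = demand + MEB = 169.99 - 4.09q.
Set SMB = MC: 169.99 - 4.09q = 22.27 + 2.44q → q* = 22.6217.
The Pigouvian subsidy equals MEB at q*: 1.91 + 0.32×22.6217 = 9.1489.

subsidy = €9.15 per unit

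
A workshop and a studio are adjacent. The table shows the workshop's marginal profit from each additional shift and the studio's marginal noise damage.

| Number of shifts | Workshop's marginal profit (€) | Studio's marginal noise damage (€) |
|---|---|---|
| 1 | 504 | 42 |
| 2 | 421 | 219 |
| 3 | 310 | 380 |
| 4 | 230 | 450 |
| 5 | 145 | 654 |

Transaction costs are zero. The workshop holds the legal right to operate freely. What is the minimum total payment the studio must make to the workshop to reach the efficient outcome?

€685

Left alone the workshop would choose level 5 (marginal profit stays positive).
Efficient level: k* = 2 (marginal profit ≥ marginal noise damage through 2).
The studio must at least cover the workshop's forgone profit from cutting 5→2: 310 + 230 + 145 = 685.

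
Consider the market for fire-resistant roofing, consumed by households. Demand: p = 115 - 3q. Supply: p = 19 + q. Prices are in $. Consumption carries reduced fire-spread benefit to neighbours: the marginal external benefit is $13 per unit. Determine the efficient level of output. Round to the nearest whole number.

q* = 27

Social marginal benefit = demand + MEB = 128 - 3q.
Set SMB = MC: 128 - 3q = 19 + q → q* = 27.2500.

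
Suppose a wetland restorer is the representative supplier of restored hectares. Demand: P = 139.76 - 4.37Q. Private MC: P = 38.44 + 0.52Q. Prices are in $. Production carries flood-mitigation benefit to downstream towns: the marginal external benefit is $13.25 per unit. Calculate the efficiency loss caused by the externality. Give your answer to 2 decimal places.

Market equilibrium (private): 38.44 + 0.52Q = 139.76 - 4.37Q → Q_m = 20.7198.
Social marginal cost = private MC − MEB = 25.19 + 0.52Q.
Set SMC = demand: 25.19 + 0.52Q = 139.76 - 4.37Q → Q* = 23.4294.
The loss is the area between SMC and demand from Q* to Q_m; with linear curves that's a triangle of height MEB(Q_m).
DWL = ½ × 2.7096 × 13.2500 = 17.9511.

DWL = $17.95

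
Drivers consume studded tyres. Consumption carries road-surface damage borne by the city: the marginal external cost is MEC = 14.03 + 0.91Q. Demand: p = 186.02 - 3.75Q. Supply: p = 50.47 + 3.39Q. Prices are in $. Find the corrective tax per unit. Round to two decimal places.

Social marginal benefit = demand − MEC = 171.99 - 4.66Q.
Set SMB = MC: 171.99 - 4.66Q = 50.47 + 3.39Q → Q* = 15.0957.
The Pigouvian tax equals MEC at Q*: 14.03 + 0.91×15.0957 = 27.7671.

tax = $27.77 per unit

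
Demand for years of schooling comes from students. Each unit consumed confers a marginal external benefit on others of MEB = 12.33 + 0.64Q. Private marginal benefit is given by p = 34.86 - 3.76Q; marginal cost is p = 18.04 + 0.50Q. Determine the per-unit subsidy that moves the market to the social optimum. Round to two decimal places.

Social marginal benefit = demand + MEB = 47.19 - 3.12Q.
Set SMB = MC: 47.19 - 3.12Q = 18.04 + 0.50Q → Q* = 8.0525.
The Pigouvian subsidy equals MEB at Q*: 12.33 + 0.64×8.0525 = 17.4836.

subsidy = 17.48 per unit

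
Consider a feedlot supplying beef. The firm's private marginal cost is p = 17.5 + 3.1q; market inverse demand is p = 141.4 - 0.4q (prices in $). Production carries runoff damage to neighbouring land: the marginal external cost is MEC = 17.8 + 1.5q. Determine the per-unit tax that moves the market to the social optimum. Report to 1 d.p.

Social marginal cost = private MC + MEC = 35.3 + 4.6q.
Set SMC = demand: 35.3 + 4.6q = 141.4 - 0.4q → q* = 21.2200.
The Pigouvian tax equals MEC at q*: 17.8 + 1.5×21.2200 = 49.6300.

tax = $49.6 per unit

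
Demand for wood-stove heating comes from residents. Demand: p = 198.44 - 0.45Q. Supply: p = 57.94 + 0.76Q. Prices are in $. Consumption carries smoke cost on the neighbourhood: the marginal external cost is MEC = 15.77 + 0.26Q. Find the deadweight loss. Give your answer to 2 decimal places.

DWL = $718.48

Market equilibrium (private): 57.94 + 0.76Q = 198.44 - 0.45Q → Q_m = 116.1157.
Social marginal benefit = demand − MEC = 182.67 - 0.71Q.
Set SMB = MC: 182.67 - 0.71Q = 57.94 + 0.76Q → Q* = 84.8503.
The welfare-loss triangle has base |Q_m − Q*| and height MEC(Q_m) (the vertical gap between SMB and MC is zero at Q* and MEC at Q_m).
DWL = ½ × 31.2654 × 45.9601 = 718.4805.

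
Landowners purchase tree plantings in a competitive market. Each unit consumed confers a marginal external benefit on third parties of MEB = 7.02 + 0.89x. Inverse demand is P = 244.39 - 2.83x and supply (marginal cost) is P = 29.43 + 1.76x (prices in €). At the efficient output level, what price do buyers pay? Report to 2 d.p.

P = €74.61

Social marginal benefit = demand + MEB = 251.41 - 1.94x.
Set SMB = MC: 251.41 - 1.94x = 29.43 + 1.76x → x* = 59.9946.
Consumer price on the demand curve at x*: 244.39 − 2.83×59.9946 = 74.6053.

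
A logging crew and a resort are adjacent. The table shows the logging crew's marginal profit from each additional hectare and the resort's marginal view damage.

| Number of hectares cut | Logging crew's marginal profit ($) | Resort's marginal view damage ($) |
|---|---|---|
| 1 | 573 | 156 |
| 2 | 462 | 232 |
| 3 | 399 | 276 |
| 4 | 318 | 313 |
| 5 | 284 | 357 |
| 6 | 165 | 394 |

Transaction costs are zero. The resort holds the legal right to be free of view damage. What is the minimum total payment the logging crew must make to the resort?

$977

Efficient level: marginal profit ≥ marginal view damage through level 4, so k* = 4.
With the resort holding the right, the logging crew must at least compensate total damage at k*: 156 + 232 + 276 + 313 = 977.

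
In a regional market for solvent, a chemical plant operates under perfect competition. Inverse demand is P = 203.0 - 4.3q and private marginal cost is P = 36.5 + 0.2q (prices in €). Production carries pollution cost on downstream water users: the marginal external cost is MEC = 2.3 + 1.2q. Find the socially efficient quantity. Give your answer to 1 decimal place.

q* = 28.8

Social marginal cost = private MC + MEC = 38.8 + 1.4q.
Set SMC = demand: 38.8 + 1.4q = 203.0 - 4.3q → q* = 28.8070.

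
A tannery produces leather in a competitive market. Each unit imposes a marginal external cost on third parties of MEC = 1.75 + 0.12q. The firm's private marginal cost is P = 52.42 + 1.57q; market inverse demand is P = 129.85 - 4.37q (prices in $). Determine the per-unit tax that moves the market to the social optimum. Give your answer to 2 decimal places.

tax = $3.25 per unit

Social marginal cost = private MC + MEC = 54.17 + 1.69q.
Set SMC = demand: 54.17 + 1.69q = 129.85 - 4.37q → q* = 12.4884.
The Pigouvian tax equals MEC at q*: 1.75 + 0.12×12.4884 = 3.2486.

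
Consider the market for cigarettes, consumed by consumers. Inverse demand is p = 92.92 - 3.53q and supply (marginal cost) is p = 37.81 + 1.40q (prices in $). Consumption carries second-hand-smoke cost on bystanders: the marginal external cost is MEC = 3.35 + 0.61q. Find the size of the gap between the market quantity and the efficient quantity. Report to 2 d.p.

1.84 units

Market equilibrium (private): 37.81 + 1.40q = 92.92 - 3.53q → q_m = 11.1785.
Social marginal benefit = demand − MEC = 89.57 - 4.14q.
Set SMB = MC: 89.57 - 4.14q = 37.81 + 1.40q → q* = 9.3430.
Gap = |11.1785 − 9.3430| = 1.8355.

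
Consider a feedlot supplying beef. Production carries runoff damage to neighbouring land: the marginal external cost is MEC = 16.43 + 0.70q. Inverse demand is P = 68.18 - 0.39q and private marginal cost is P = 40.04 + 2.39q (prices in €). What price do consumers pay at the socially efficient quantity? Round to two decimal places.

Social marginal cost = private MC + MEC = 56.47 + 3.09q.
Set SMC = demand: 56.47 + 3.09q = 68.18 - 0.39q → q* = 3.3649.
Consumer price on the demand curve at q*: 68.18 − 0.39×3.3649 = 66.8677.

P = €66.87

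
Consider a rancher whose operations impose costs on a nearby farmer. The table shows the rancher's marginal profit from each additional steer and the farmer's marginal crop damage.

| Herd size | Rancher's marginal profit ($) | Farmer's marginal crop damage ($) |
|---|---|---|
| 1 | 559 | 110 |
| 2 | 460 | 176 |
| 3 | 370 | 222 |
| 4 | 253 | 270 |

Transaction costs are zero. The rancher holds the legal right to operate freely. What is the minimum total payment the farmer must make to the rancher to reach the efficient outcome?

$253

Left alone the rancher would choose level 4 (marginal profit stays positive).
Efficient level: k* = 3 (marginal profit ≥ marginal crop damage through 3).
The farmer must at least cover the rancher's forgone profit from cutting 4→3: 253 = 253.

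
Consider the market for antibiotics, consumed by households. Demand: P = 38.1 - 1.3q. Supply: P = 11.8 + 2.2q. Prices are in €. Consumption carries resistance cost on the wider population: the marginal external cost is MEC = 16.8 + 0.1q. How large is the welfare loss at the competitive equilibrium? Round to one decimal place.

Market equilibrium (private): 11.8 + 2.2q = 38.1 - 1.3q → q_m = 7.5143.
Social marginal benefit = demand − MEC = 21.3 - 1.4q.
Set SMB = MC: 21.3 - 1.4q = 11.8 + 2.2q → q* = 2.6389.
Height of the DWL triangle at q_m is MC(q_m) − SMB(q_m) = MEC(q_m) = 17.5514.
DWL = ½ × 4.8754 × 17.5514 = 42.7850.

DWL = €42.8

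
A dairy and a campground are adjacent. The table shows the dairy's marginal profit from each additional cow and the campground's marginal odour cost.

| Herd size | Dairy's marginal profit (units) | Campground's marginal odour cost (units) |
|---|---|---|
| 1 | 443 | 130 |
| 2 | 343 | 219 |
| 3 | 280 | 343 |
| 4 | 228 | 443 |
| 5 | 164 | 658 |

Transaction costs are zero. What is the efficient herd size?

Bargaining reaches the level where marginal profit last exceeds marginal odour cost.
That holds through level 2 (343 ≥ 219) but not at 3 (280 < 343).

2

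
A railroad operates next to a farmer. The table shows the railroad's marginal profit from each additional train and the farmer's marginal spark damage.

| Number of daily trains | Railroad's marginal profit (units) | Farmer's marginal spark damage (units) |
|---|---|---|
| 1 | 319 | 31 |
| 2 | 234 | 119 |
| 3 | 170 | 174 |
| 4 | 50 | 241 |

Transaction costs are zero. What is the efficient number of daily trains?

Bargaining reaches the level where marginal profit last exceeds marginal spark damage.
That holds through level 2 (234 ≥ 119) but not at 3 (170 < 174).

2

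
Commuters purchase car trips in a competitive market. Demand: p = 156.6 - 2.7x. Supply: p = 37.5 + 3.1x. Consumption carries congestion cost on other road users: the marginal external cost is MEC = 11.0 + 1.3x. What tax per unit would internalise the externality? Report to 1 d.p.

tax = 30.8 per unit

Social marginal benefit = demand − MEC = 145.6 - 4.0x.
Set SMB = MC: 145.6 - 4.0x = 37.5 + 3.1x → x* = 15.2254.
The Pigouvian tax equals MEC at x*: 11.0 + 1.3×15.2254 = 30.7930.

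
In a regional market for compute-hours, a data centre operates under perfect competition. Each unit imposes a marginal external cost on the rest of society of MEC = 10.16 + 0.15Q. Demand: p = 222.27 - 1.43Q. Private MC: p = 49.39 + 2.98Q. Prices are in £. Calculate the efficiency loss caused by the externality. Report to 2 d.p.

Market equilibrium (private): 49.39 + 2.98Q = 222.27 - 1.43Q → Q_m = 39.2018.
Social marginal cost = private MC + MEC = 59.55 + 3.13Q.
Set SMC = demand: 59.55 + 3.13Q = 222.27 - 1.43Q → Q* = 35.6842.
The welfare-loss triangle has base |Q_m − Q*| and height MEC(Q_m) (the vertical gap between SMC and demand is zero at Q* and MEC at Q_m).
DWL = ½ × 3.5176 × 16.0403 = 28.2117.

DWL = £28.21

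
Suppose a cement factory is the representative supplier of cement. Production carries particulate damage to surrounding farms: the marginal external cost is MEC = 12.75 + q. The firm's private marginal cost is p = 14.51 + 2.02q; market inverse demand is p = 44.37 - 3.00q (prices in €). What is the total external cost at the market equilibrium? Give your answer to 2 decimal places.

€93.53

Market equilibrium (private): 14.51 + 2.02q = 44.37 - 3.00q → q_m = 5.9482.
Total external cost = ∫₀^{q_m} (12.75 + 1.00q) dq = 12.75×5.9482 + ½×1.00×5.9482² = 93.5301.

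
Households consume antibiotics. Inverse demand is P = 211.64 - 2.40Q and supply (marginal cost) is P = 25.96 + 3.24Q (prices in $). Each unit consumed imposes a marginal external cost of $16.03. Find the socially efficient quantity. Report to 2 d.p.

Social marginal benefit = demand − MEC = 195.61 - 2.40Q.
Set SMB = MC: 195.61 - 2.40Q = 25.96 + 3.24Q → Q* = 30.0798.

Q* = 30.08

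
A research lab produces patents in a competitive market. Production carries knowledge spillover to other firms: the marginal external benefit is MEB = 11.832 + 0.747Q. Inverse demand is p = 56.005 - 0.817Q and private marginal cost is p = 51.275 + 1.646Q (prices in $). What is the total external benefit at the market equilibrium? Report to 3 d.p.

$24.100

Market equilibrium (private): 51.275 + 1.646Q = 56.005 - 0.817Q → Q_m = 1.9204.
Total external benefit = ∫₀^{Q_m} (11.832 + 0.747Q) dQ = 11.832×1.9204 + ½×0.747×1.9204² = 24.0996.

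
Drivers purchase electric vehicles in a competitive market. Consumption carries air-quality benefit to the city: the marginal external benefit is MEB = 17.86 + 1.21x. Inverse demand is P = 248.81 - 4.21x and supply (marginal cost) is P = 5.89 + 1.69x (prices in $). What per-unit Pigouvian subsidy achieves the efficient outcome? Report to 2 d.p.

subsidy = $85.14 per unit

Social marginal benefit = demand + MEB = 266.67 - 3.00x.
Set SMB = MC: 266.67 - 3.00x = 5.89 + 1.69x → x* = 55.6034.
The Pigouvian subsidy equals MEB at x*: 17.86 + 1.21×55.6034 = 85.1401.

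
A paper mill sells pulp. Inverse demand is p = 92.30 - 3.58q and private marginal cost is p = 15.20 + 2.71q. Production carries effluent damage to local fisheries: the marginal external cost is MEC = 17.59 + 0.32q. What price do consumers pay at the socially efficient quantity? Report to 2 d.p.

Social marginal cost = private MC + MEC = 32.79 + 3.03q.
Set SMC = demand: 32.79 + 3.03q = 92.30 - 3.58q → q* = 9.0030.
Consumer price on the demand curve at q*: 92.30 − 3.58×9.0030 = 60.0693.

P = 60.07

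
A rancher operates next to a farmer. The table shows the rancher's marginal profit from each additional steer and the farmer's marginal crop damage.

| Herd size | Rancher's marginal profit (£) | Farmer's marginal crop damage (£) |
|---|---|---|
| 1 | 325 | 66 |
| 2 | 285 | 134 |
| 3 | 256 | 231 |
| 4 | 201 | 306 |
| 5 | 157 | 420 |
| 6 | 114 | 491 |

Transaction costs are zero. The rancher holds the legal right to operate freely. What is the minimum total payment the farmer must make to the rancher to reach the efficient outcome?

Left alone the rancher would choose level 6 (marginal profit stays positive).
Efficient level: k* = 3 (marginal profit ≥ marginal crop damage through 3).
The farmer must at least cover the rancher's forgone profit from cutting 6→3: 201 + 157 + 114 = 472.

£472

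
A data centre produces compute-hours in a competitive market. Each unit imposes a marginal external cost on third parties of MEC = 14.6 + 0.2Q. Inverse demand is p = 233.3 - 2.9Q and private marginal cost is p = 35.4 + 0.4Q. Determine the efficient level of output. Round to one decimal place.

Q* = 52.4

Social marginal cost = private MC + MEC = 50.0 + 0.6Q.
Set SMC = demand: 50.0 + 0.6Q = 233.3 - 2.9Q → Q* = 52.3714.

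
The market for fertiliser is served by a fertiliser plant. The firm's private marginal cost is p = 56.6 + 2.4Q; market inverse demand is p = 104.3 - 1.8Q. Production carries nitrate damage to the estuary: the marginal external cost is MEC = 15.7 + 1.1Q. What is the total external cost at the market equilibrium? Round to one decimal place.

Market equilibrium (private): 56.6 + 2.4Q = 104.3 - 1.8Q → Q_m = 11.3571.
Total external cost = ∫₀^{Q_m} (15.7 + 1.1Q) dQ = 15.7×11.3571 + ½×1.1×11.3571² = 249.2475.

249.2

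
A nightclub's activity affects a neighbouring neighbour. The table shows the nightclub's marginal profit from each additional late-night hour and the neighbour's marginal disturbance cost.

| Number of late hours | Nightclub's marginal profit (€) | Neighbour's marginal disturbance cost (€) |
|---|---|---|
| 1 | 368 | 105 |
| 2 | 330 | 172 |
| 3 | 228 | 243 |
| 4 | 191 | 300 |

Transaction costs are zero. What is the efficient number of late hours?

2

Bargaining reaches the level where marginal profit last exceeds marginal disturbance cost.
That holds through level 2 (330 ≥ 172) but not at 3 (228 < 243).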